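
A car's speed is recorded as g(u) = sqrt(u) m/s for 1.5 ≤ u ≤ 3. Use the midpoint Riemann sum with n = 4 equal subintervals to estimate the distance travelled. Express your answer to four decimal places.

Δu = (3 − 1.5)/4 = 0.375.
Midpoints: 1.6875, 2.0625, 2.4375, 2.8125.
g(1.6875) ≈ 1.2990, g(2.0625) ≈ 1.4361, g(2.4375) ≈ 1.5612, g(2.8125) ≈ 1.6771.
Sum = Δu · [g(1.6875) + g(2.0625) + g(2.4375) + g(2.8125)].
Sum ≈ 2.2401.

2.2401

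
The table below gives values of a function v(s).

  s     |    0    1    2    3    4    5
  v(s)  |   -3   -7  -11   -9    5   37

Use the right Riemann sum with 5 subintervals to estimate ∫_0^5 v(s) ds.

Δs = 1.
Sum = 1·[(-7) + (-11) + (-9) + 5 + 37] = 15.

15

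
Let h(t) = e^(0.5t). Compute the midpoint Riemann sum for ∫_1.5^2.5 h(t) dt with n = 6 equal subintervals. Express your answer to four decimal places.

2.7459

Δt = (2.5 − 1.5)/6 = 1/6.
Midpoints: 19/12, 1.75, 23/12, 25/12, 2.25, 29/12.
h(19/12) ≈ 2.2071, h(1.75) ≈ 2.3989, h(23/12) ≈ 2.6073, h(25/12) ≈ 2.8339, h(2.25) ≈ 3.0802, h(29/12) ≈ 3.3479.
Sum = Δt · [h(19/12) + h(1.75) + h(23/12) + ...].
Sum ≈ 2.7459.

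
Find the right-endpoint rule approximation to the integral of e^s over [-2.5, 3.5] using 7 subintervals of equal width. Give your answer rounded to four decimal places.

Δs = (3.5 − (-2.5))/7 = 6/7.
Right endpoints: -23/14, -11/14, 1/14, 13/14, 25/14, 37/14, 3.5.
f(-23/14) ≈ 0.1934, f(-11/14) ≈ 0.4558, f(1/14) ≈ 1.0740, f(13/14) ≈ 2.5309, f(25/14) ≈ 5.9638, f(37/14) ≈ 14.0533, f(3.5) ≈ 33.1155.
Sum = Δs · [f(-23/14) + f(-11/14) + f(1/14) + ...].
Sum ≈ 49.1886.

49.1886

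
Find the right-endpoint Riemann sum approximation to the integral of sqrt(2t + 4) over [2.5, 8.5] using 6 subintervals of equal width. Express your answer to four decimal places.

23.8597

Δt = (8.5 − 2.5)/6 = 1.
Right endpoints: 3.5, 4.5, 5.5, 6.5, 7.5, 8.5.
f(3.5) ≈ 3.3166, f(4.5) ≈ 3.6056, f(5.5) ≈ 3.8730, f(6.5) ≈ 4.1231, f(7.5) ≈ 4.3589, f(8.5) ≈ 4.5826.
Sum = Δt · [f(3.5) + f(4.5) + f(5.5) + ...].
Sum ≈ 23.8597.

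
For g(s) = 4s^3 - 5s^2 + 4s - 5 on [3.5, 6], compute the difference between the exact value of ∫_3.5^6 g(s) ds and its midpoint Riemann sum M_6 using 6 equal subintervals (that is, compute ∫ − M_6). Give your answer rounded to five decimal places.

1.88079

Exact integral: ∫_3.5^6 g(s) ds ≈ 892.3958333.
M_6 ≈ 890.5150463.
Error ≈ 892.3958333 − 890.5150463 ≈ 1.88079.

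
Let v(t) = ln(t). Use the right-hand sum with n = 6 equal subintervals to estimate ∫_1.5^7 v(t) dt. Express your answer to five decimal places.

8.18306

Δt = (7 − 1.5)/6 = 11/12.
Right endpoints: 29/12, 10/3, 4.25, 31/6, 73/12, 7.
v(29/12) ≈ 0.88239, v(10/3) ≈ 1.20397, v(4.25) ≈ 1.44692, v(31/6) ≈ 1.64223, v(73/12) ≈ 1.80555, v(7) ≈ 1.94591.
Sum = Δt · [v(29/12) + v(10/3) + v(4.25) + ...].
Sum ≈ 8.18306.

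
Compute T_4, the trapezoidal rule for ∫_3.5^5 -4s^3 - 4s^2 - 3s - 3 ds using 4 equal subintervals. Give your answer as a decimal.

-609.99609375

Δs = (5 − 3.5)/4 = 0.375.
f(3.5) = -234, f(3.875) = -307.4296875, f(4.25) = -395.0625, f(4.625) = -498.1640625, f(5) = -618.
T_4 = (Δs/2)·[f(s_0) + 2f(s_1) + 2f(s_2) + 2f(s_3) + f(s_4)].
Sum = -609.99609375.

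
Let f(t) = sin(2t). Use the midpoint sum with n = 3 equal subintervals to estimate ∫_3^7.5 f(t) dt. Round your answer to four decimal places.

Δt = (7.5 − 3)/3 = 1.5.
Midpoints: 3.75, 5.25, 6.75.
f(3.75) ≈ 0.9380, f(5.25) ≈ -0.8797, f(6.75) ≈ 0.8038.
Sum = Δt · [f(3.75) + f(5.25) + f(6.75)].
Sum ≈ 1.2931.

1.2931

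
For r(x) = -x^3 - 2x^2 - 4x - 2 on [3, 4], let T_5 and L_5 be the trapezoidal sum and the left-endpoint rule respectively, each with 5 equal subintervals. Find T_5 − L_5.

-5.5

T_5 = -84.5.
L_5 = -79.
T_5 − L_5 = -5.5.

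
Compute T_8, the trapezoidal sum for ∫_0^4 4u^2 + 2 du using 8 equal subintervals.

94

Δu = (4 − 0)/8 = 0.5.
f(0) = 2, f(0.5) = 3, f(1) = 6, f(1.5) = 11, f(2) = 18, f(2.5) = 27, f(3) = 38, f(3.5) = 51, f(4) = 66.
T_8 = (Δu/2)·[f(u_0) + 2f(u_1) + ... + 2f(u_{7}) + f(u_8)].
Sum = 94.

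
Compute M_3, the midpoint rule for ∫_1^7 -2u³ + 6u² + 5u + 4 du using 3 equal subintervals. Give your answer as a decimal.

Δu = (7 − 1)/3 = 2.
Midpoints: 2, 4, 6.
f(2) = 22, f(4) = -8, f(6) = -182.
Sum = Δu · [f(2) + f(4) + f(6)].
Sum = -336.

-336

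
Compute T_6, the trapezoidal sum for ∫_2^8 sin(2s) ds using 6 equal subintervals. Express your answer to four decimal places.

0.0976

Δs = (8 − 2)/6 = 1.
f(2) ≈ -0.7568, f(3) ≈ -0.2794, f(4) ≈ 0.9894, f(5) ≈ -0.5440, f(6) ≈ -0.5366, f(7) ≈ 0.9906, f(8) ≈ -0.2879.
T_6 = (Δs/2)·[f(s_0) + 2f(s_1) + ... + 2f(s_{5}) + f(s_6)].
Sum ≈ 0.0976.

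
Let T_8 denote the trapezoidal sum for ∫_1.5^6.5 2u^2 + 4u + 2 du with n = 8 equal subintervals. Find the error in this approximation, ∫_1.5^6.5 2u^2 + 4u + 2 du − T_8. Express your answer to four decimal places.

Exact integral: ∫_1.5^6.5 f(u) du ≈ 270.833333.
T_8 = 271.484375.
Error ≈ 270.833333 − 271.484375 ≈ -0.6510.

-0.6510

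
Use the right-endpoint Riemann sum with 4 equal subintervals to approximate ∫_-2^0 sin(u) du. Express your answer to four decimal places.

-1.1592

Δu = (0 − (-2))/4 = 0.5.
Right endpoints: -1.5, -1, -0.5, 0.
f(-1.5) ≈ -0.9975, f(-1) ≈ -0.8415, f(-0.5) ≈ -0.4794, f(0) ≈ 0.0000.
Sum = Δu · [f(-1.5) + f(-1) + f(-0.5) + f(0)].
Sum ≈ -1.1592.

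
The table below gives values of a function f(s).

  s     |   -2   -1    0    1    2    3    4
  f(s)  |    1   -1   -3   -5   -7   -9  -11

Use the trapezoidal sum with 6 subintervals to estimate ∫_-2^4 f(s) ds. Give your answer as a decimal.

-30

Δs = 1.
T_6 = (1/2)·[1 + 2·(-1) + 2·(-3) + 2·(-5) + 2·(-7) + 2·(-9) + (-11)] = -30.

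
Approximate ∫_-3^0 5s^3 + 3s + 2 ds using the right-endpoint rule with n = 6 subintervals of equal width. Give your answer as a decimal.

Δs = (0 − (-3))/6 = 0.5.
Right endpoints: -2.5, -2, -1.5, -1, -0.5, 0.
f(-2.5) = -83.625, f(-2) = -44, f(-1.5) = -19.375, f(-1) = -6, f(-0.5) = -0.125, f(0) = 2.
Sum = Δs · [f(-2.5) + f(-2) + f(-1.5) + ...].
Sum = -75.5625.

-75.5625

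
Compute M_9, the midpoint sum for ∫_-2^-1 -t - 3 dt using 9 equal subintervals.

Δt = (-1 − (-2))/9 = 1/9.
Midpoints: -35/18, -11/6, -31/18, -29/18, -1.5, -25/18, -23/18, -7/6, -19/18.
f(-35/18) = -19/18, f(-11/6) = -7/6, f(-31/18) = -23/18, f(-29/18) = -25/18, f(-1.5) = -1.5, f(-25/18) = -29/18, f(-23/18) = -31/18, f(-7/6) = -11/6, f(-19/18) = -35/18.
Sum = Δt · [f(-35/18) + f(-11/6) + f(-31/18) + ...].
Sum = -1.5.

-1.5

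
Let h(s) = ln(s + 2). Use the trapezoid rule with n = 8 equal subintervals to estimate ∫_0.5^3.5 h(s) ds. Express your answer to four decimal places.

Δs = (3.5 − 0.5)/8 = 0.375.
h(0.5) ≈ 0.9163, h(0.875) ≈ 1.0561, h(1.25) ≈ 1.1787, h(1.625) ≈ 1.2879, h(2) ≈ 1.3863, h(2.375) ≈ 1.4759, h(2.75) ≈ 1.5581, h(3.125) ≈ 1.6341, h(3.5) ≈ 1.7047.
T_8 = (Δs/2)·[h(s_0) + 2h(s_1) + ... + 2h(s_{7}) + h(s_8)].
Sum ≈ 4.0828.

4.0828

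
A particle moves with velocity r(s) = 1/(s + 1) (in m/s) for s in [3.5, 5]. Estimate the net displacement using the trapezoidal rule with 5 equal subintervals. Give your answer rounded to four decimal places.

Δs = (5 − 3.5)/5 = 0.3.
r(3.5) = 2/9, r(3.8) = 5/24, r(4.1) = 10/51, r(4.4) = 5/27, r(4.7) = 10/57, r(5) = 1/6.
T_5 = (Δs/2)·[r(s_0) + 2r(s_1) + ... + 2r(s_{4}) + r(s_5)].
Sum ≈ 0.2878.

0.2878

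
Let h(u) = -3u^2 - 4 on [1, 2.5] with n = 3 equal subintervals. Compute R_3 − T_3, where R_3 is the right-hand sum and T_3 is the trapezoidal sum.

R_3 = -24.75.
T_3 = -20.8125.
R_3 − T_3 = -3.9375.

-3.9375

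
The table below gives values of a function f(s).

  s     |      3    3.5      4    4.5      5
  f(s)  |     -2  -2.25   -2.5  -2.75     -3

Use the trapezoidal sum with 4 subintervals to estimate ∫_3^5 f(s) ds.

Δs = 0.5.
T_4 = (0.5/2)·[(-2) + 2·(-2.25) + 2·(-2.5) + 2·(-2.75) + (-3)] = -5.

-5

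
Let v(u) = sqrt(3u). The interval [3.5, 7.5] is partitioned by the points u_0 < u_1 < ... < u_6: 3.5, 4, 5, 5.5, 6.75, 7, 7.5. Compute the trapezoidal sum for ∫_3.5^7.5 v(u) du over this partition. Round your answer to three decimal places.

16.146

Subinterval widths: 0.5, 1, 0.5, 1.25, 0.25, 0.5.
v(3.5) ≈ 3.240, v(4) ≈ 3.464, v(5) ≈ 3.873, v(5.5) ≈ 4.062, v(6.75) ≈ 4.500, v(7) ≈ 4.583, v(7.5) ≈ 4.743.
On each subinterval the trapezoid contributes (Δu_i/2)·[v(u_{i-1}) + v(u_i)].
Sum ≈ 16.146.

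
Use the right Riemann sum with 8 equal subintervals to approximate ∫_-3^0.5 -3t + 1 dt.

Δt = (0.5 − (-3))/8 = 0.4375.
Right endpoints: -2.5625, -2.125, -1.6875, -1.25, -0.8125, -0.375, 0.0625, 0.5.
f(-2.5625) = 8.6875, f(-2.125) = 7.375, f(-1.6875) = 6.0625, f(-1.25) = 4.75, f(-0.8125) = 3.4375, f(-0.375) = 2.125, f(0.0625) = 0.8125, f(0.5) = -0.5.
Sum = Δt · [f(-2.5625) + f(-2.125) + f(-1.6875) + ...].
Sum = 14.328125.

14.328125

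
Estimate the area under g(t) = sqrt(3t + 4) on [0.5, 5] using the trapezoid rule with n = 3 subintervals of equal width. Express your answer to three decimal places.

Δt = (5 − 0.5)/3 = 1.5.
g(0.5) ≈ 2.345, g(2) ≈ 3.162, g(3.5) ≈ 3.808, g(5) ≈ 4.359.
T_3 = (Δt/2)·[g(t_0) + 2g(t_1) + 2g(t_2) + g(t_3)].
Sum ≈ 15.483.

15.483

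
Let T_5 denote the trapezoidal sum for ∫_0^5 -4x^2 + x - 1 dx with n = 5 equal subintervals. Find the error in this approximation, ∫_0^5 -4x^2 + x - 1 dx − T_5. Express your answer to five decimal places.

3.33333

Exact integral: ∫_0^5 f(x) dx ≈ -159.1666667.
T_5 = -162.5.
Error ≈ -159.1666667 − (-162.5) ≈ 3.33333.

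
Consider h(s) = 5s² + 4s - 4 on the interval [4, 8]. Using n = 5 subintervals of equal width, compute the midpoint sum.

Δs = (8 − 4)/5 = 0.8.
Midpoints: 4.4, 5.2, 6, 6.8, 7.6.
h(4.4) = 110.4, h(5.2) = 152, h(6) = 200, h(6.8) = 254.4, h(7.6) = 315.2.
Sum = Δs · [h(4.4) + h(5.2) + h(6) + h(6.8) + h(7.6)].
Sum = 825.6.

825.6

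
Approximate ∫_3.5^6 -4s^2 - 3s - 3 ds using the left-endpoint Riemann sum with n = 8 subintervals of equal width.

Δs = (6 − 3.5)/8 = 0.3125.
Left endpoints: 3.5, 3.8125, 4.125, 4.4375, 4.75, 5.0625, 5.375, 5.6875.
f(3.5) = -62.5, f(3.8125) = -72.578125, f(4.125) = -83.4375, f(4.4375) = -95.078125, f(4.75) = -107.5, f(5.0625) = -120.703125, f(5.375) = -134.6875, f(5.6875) = -149.453125.
Sum = Δs · [f(3.5) + f(3.8125) + f(4.125) + ...].
Sum = -258.10546875.

-258.10546875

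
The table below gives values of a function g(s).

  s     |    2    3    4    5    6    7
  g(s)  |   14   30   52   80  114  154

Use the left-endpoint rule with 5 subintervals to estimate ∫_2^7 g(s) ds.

Δs = 1.
Sum = 1·[14 + 30 + 52 + 80 + 114] = 290.

290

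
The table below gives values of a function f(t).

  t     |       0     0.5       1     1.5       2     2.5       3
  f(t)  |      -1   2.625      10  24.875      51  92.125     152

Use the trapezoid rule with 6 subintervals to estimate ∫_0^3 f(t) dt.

Δt = 0.5.
T_6 = (0.5/2)·[(-1) + 2·2.625 + 2·10 + 2·24.875 + 2·51 + 2·92.125 + 152] = 128.0625.

128.0625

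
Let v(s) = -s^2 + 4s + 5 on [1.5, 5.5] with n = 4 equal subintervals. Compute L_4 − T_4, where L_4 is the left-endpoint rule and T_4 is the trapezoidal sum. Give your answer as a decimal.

L_4 = 27.
T_4 = 21.
L_4 − T_4 = 6.

6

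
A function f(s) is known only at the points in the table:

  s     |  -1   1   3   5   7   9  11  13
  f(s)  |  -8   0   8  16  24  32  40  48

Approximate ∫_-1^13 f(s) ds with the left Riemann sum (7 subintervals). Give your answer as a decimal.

224

Δs = 2.
Sum = 2·[(-8) + 0 + 8 + 16 + 24 + 32 + 40] = 224.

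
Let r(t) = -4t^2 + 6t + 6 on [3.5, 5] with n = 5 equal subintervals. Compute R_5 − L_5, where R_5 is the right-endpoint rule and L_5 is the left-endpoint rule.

-12.6

R_5 = -68.64.
L_5 = -56.04.
R_5 − L_5 = -12.6.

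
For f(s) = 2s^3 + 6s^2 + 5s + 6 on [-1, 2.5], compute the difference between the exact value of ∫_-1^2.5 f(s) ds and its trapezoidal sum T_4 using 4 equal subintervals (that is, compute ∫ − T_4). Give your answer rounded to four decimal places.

-4.6895

Exact integral: ∫_-1^2.5 f(s) ds = 86.40625.
T_4 ≈ 91.095703.
Error ≈ 86.40625 − 91.095703 ≈ -4.6895.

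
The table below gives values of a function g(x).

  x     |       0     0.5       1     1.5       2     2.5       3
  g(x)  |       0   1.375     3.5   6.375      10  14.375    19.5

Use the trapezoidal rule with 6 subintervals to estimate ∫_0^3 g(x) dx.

22.6875

Δx = 0.5.
T_6 = (0.5/2)·[0 + 2·1.375 + 2·3.5 + 2·6.375 + 2·10 + 2·14.375 + 19.5] = 22.6875.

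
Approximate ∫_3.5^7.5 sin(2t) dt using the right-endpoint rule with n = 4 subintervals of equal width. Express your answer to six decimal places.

Δt = (7.5 − 3.5)/4 = 1.
Right endpoints: 4.5, 5.5, 6.5, 7.5.
f(4.5) ≈ 0.412118, f(5.5) ≈ -0.999990, f(6.5) ≈ 0.420167, f(7.5) ≈ 0.650288.
Sum = Δt · [f(4.5) + f(5.5) + f(6.5) + f(7.5)].
Sum ≈ 0.482583.

0.482583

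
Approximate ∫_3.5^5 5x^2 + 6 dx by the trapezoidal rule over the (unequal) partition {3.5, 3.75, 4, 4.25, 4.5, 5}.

Subinterval widths: 0.25, 0.25, 0.25, 0.25, 0.5.
f(3.5) = 67.25, f(3.75) = 76.3125, f(4) = 86, f(4.25) = 96.3125, f(4.5) = 107.25, f(5) = 131.
On each subinterval the trapezoid contributes (Δx_i/2)·[f(x_{i-1}) + f(x_i)].
Sum = 146.03125.

146.03125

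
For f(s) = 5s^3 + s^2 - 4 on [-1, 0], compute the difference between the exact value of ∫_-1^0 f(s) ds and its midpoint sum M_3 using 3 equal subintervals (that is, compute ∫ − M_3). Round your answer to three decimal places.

Exact integral: ∫_-1^0 f(s) ds ≈ -4.91667.
M_3 ≈ -4.85648.
Error ≈ -4.91667 − (-4.85648) ≈ -0.060.

-0.060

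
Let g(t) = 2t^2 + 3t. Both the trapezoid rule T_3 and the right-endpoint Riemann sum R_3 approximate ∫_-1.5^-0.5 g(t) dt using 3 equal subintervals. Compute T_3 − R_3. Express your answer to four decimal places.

0.1667

T_3 ≈ -0.796296.
R_3 ≈ -0.962963.
T_3 − R_3 ≈ 0.1667.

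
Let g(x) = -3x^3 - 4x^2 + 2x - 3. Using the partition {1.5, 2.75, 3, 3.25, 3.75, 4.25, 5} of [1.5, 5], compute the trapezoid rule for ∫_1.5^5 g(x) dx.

Subinterval widths: 1.25, 0.25, 0.25, 0.5, 0.5, 0.75.
g(1.5) = -19.125, g(2.75) = -90.140625, g(3) = -114, g(3.25) = -141.734375, g(3.75) = -209.953125, g(4.25) = -297.046875, g(5) = -468.
On each subinterval the trapezoid contributes (Δx_i/2)·[g(x_{i-1}) + g(x_i)].
Sum = -627.33984375.

-627.33984375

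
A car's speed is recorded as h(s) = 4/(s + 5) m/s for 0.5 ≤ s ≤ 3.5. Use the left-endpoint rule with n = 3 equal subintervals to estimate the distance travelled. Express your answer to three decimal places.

1.876

Δs = (3.5 − 0.5)/3 = 1.
Left endpoints: 0.5, 1.5, 2.5.
h(0.5) = 8/11, h(1.5) = 8/13, h(2.5) = 8/15.
Sum = Δs · [h(0.5) + h(1.5) + h(2.5)].
Sum ≈ 1.876.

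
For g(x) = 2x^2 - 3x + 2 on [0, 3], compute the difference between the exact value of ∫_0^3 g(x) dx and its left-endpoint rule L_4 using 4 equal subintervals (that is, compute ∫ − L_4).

Exact integral: ∫_0^3 g(x) dx = 10.5.
L_4 = 7.6875.
Error = 10.5 − 7.6875 = 2.8125.

2.8125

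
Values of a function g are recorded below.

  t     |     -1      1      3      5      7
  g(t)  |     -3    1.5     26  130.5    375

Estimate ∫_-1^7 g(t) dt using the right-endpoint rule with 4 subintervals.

Δt = 2.
Sum = 2·[1.5 + 26 + 130.5 + 375] = 1066.

1066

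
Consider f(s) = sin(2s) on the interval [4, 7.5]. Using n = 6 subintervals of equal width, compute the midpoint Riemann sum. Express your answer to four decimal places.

Δs = (7.5 − 4)/6 = 7/12.
Midpoints: 103/24, 4.875, 131/24, 145/24, 6.625, 173/24.
f(103/24) ≈ 0.7456, f(4.875) ≈ -0.3195, f(131/24) ≈ -0.9969, f(145/24) ≈ -0.4645, f(6.625) ≈ 0.6316, f(173/24) ≈ 0.9612.
Sum = Δs · [f(103/24) + f(4.875) + f(131/24) + ...].
Sum ≈ 0.3252.

0.3252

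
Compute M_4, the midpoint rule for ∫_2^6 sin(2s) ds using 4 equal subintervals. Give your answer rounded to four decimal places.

-0.8898

Δs = (6 − 2)/4 = 1.
Midpoints: 2.5, 3.5, 4.5, 5.5.
f(2.5) ≈ -0.9589, f(3.5) ≈ 0.6570, f(4.5) ≈ 0.4121, f(5.5) ≈ -1.0000.
Sum = Δs · [f(2.5) + f(3.5) + f(4.5) + f(5.5)].
Sum ≈ -0.8898.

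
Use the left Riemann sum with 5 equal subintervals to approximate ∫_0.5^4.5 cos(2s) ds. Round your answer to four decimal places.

Δs = (4.5 − 0.5)/5 = 0.8.
Left endpoints: 0.5, 1.3, 2.1, 2.9, 3.7.
f(0.5) ≈ 0.5403, f(1.3) ≈ -0.8569, f(2.1) ≈ -0.4903, f(2.9) ≈ 0.8855, f(3.7) ≈ 0.4385.
Sum = Δs · [f(0.5) + f(1.3) + f(2.1) + f(2.9) + f(3.7)].
Sum ≈ 0.4138.

0.4138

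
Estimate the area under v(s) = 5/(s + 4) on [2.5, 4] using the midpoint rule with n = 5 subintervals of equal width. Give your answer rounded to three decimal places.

1.038

Δs = (4 − 2.5)/5 = 0.3.
Midpoints: 2.65, 2.95, 3.25, 3.55, 3.85.
v(2.65) = 100/133, v(2.95) = 100/139, v(3.25) = 20/29, v(3.55) = 100/151, v(3.85) = 100/157.
Sum = Δs · [v(2.65) + v(2.95) + v(3.25) + v(3.55) + v(3.85)].
Sum ≈ 1.038.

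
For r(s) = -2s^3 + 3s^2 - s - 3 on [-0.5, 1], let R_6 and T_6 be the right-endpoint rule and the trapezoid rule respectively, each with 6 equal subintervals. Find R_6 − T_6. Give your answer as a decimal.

R_6 = -4.3828125.
T_6 = -4.1953125.
R_6 − T_6 = -0.1875.

-0.1875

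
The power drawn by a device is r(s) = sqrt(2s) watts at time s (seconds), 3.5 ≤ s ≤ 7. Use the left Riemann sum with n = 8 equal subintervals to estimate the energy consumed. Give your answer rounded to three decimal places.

Δs = (7 − 3.5)/8 = 0.4375.
Left endpoints: 3.5, 3.9375, 4.375, 4.8125, 5.25, 5.6875, 6.125, 6.5625.
r(3.5) ≈ 2.646, r(3.9375) ≈ 2.806, r(4.375) ≈ 2.958, r(4.8125) ≈ 3.102, r(5.25) ≈ 3.240, r(5.6875) ≈ 3.373, r(6.125) ≈ 3.500, r(6.5625) ≈ 3.623.
Sum = Δs · [r(3.5) + r(3.9375) + r(4.375) + ...].
Sum ≈ 11.046.

11.046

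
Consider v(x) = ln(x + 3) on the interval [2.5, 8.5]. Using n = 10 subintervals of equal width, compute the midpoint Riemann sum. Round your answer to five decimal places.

Δx = (8.5 − 2.5)/10 = 0.6.
Midpoints: 2.8, 3.4, 4, 4.6, 5.2, 5.8, 6.4, 7, 7.6, 8.2.
v(2.8) ≈ 1.75786, v(3.4) ≈ 1.85630, v(4) ≈ 1.94591, v(4.6) ≈ 2.02815, v(5.2) ≈ 2.10413, v(5.8) ≈ 2.17475, v(6.4) ≈ 2.24071, v(7) ≈ 2.30259, v(7.6) ≈ 2.36085, v(8.2) ≈ 2.41591.
Sum = Δx · [v(2.8) + v(3.4) + v(4) + ...].
Sum ≈ 12.71230.

12.71230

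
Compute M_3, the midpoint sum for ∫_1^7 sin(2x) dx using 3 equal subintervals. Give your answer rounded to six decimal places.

Δx = (7 − 1)/3 = 2.
Midpoints: 2, 4, 6.
f(2) ≈ -0.756802, f(4) ≈ 0.989358, f(6) ≈ -0.536573.
Sum = Δx · [f(2) + f(4) + f(6)].
Sum ≈ -0.608034.

-0.608034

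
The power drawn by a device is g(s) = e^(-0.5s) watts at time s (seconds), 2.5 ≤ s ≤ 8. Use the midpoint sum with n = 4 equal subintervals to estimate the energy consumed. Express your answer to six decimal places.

0.525959

Δs = (8 − 2.5)/4 = 1.375.
Midpoints: 3.1875, 4.5625, 5.9375, 7.3125.
g(3.1875) ≈ 0.203162, g(4.5625) ≈ 0.102156, g(5.9375) ≈ 0.051367, g(7.3125) ≈ 0.025829.
Sum = Δs · [g(3.1875) + g(4.5625) + g(5.9375) + g(7.3125)].
Sum ≈ 0.525959.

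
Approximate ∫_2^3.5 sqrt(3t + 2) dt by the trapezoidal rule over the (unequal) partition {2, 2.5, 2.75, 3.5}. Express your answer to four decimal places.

4.7895

Subinterval widths: 0.5, 0.25, 0.75.
f(2) ≈ 2.8284, f(2.5) ≈ 3.0822, f(2.75) ≈ 3.2016, f(3.5) ≈ 3.5355.
On each subinterval the trapezoid contributes (Δt_i/2)·[f(t_{i-1}) + f(t_i)].
Sum ≈ 4.7895.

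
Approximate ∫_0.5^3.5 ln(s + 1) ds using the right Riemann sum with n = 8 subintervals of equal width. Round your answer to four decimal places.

3.3609

Δs = (3.5 − 0.5)/8 = 0.375.
Right endpoints: 0.875, 1.25, 1.625, 2, 2.375, 2.75, 3.125, 3.5.
f(0.875) ≈ 0.6286, f(1.25) ≈ 0.8109, f(1.625) ≈ 0.9651, f(2) ≈ 1.0986, f(2.375) ≈ 1.2164, f(2.75) ≈ 1.3218, f(3.125) ≈ 1.4171, f(3.5) ≈ 1.5041.
Sum = Δs · [f(0.875) + f(1.25) + f(1.625) + ...].
Sum ≈ 3.3609.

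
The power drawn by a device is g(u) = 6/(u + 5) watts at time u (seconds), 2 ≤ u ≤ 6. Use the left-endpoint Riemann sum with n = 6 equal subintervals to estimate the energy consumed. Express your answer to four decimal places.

2.8185

Δu = (6 − 2)/6 = 2/3.
Left endpoints: 2, 8/3, 10/3, 4, 14/3, 16/3.
g(2) = 6/7, g(8/3) = 18/23, g(10/3) = 0.72, g(4) = 2/3, g(14/3) = 18/29, g(16/3) = 18/31.
Sum = Δu · [g(2) + g(8/3) + g(10/3) + ...].
Sum ≈ 2.8185.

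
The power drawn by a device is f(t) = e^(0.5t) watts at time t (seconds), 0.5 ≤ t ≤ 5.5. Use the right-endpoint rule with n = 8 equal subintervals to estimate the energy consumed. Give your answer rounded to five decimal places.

33.43760

Δt = (5.5 − 0.5)/8 = 0.625.
Right endpoints: 1.125, 1.75, 2.375, 3, 3.625, 4.25, 4.875, 5.5.
f(1.125) ≈ 1.75505, f(1.75) ≈ 2.39888, f(2.375) ≈ 3.27887, f(3) ≈ 4.48169, f(3.625) ≈ 6.12574, f(4.25) ≈ 8.37290, f(4.875) ≈ 11.44439, f(5.5) ≈ 15.64263.
Sum = Δt · [f(1.125) + f(1.75) + f(2.375) + ...].
Sum ≈ 33.43760.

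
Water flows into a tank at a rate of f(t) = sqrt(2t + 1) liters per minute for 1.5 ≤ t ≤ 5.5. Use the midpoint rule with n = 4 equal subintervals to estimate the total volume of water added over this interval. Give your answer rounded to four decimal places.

11.1984

Δt = (5.5 − 1.5)/4 = 1.
Midpoints: 2, 3, 4, 5.
f(2) ≈ 2.2361, f(3) ≈ 2.6458, f(4) ≈ 3.0000, f(5) ≈ 3.3166.
Sum = Δt · [f(2) + f(3) + f(4) + f(5)].
Sum ≈ 11.1984.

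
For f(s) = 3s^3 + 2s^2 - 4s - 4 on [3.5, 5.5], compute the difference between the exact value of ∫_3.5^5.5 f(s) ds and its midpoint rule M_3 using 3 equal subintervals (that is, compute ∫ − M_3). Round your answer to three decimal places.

3.148

Exact integral: ∫_3.5^5.5 f(s) ds ≈ 612.08333.
M_3 ≈ 608.93519.
Error ≈ 612.08333 − 608.93519 ≈ 3.148.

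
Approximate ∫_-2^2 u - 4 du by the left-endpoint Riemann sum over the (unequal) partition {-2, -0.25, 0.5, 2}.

-18.9375

Subinterval widths: 1.75, 0.75, 1.5.
Left endpoints: -2, -0.25, 0.5.
f(-2) = -6, f(-0.25) = -4.25, f(0.5) = -3.5.
Sum = Σ Δu_i · f(u_i).
Sum = -18.9375.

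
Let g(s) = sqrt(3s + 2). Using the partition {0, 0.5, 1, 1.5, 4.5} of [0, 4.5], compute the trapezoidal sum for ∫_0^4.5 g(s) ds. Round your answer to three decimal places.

12.774

Subinterval widths: 0.5, 0.5, 0.5, 3.
g(0) ≈ 1.414, g(0.5) ≈ 1.871, g(1) ≈ 2.236, g(1.5) ≈ 2.550, g(4.5) ≈ 3.937.
On each subinterval the trapezoid contributes (Δs_i/2)·[g(s_{i-1}) + g(s_i)].
Sum ≈ 12.774.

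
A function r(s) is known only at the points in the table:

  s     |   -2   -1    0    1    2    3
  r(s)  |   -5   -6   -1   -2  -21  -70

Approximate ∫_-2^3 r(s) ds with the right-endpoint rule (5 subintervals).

Δs = 1.
Sum = 1·[(-6) + (-1) + (-2) + (-21) + (-70)] = -100.

-100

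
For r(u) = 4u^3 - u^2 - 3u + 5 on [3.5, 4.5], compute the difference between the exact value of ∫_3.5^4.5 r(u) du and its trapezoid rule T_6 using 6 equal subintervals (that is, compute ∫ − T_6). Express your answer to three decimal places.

Exact integral: ∫_3.5^4.5 r(u) du ≈ 236.91667.
T_6 ≈ 237.13426.
Error ≈ 236.91667 − 237.13426 ≈ -0.218.

-0.218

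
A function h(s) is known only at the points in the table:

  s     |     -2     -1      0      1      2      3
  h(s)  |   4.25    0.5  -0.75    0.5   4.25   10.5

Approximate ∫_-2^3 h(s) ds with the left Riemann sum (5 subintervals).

8.75

Δs = 1.
Sum = 1·[4.25 + 0.5 + (-0.75) + 0.5 + 4.25] = 8.75.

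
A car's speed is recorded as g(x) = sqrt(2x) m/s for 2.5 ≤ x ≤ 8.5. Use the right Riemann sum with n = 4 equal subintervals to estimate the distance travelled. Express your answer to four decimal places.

Δx = (8.5 − 2.5)/4 = 1.5.
Right endpoints: 4, 5.5, 7, 8.5.
g(4) ≈ 2.8284, g(5.5) ≈ 3.3166, g(7) ≈ 3.7417, g(8.5) ≈ 4.1231.
Sum = Δx · [g(4) + g(5.5) + g(7) + g(8.5)].
Sum ≈ 21.0147.

21.0147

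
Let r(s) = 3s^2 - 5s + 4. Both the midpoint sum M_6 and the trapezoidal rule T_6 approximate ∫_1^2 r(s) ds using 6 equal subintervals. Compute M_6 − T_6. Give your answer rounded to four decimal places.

M_6 ≈ 3.493056.
T_6 ≈ 3.513889.
M_6 − T_6 ≈ -0.0208.

-0.0208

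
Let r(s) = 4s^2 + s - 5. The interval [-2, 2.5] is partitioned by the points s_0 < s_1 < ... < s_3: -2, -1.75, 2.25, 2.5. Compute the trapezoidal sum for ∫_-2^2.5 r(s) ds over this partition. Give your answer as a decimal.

52.8125

Subinterval widths: 0.25, 4, 0.25.
r(-2) = 9, r(-1.75) = 5.5, r(2.25) = 17.5, r(2.5) = 22.5.
On each subinterval the trapezoid contributes (Δs_i/2)·[r(s_{i-1}) + r(s_i)].
Sum = 52.8125.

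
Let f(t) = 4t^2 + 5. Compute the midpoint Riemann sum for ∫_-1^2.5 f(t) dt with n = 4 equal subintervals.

38.7734375

Δt = (2.5 − (-1))/4 = 0.875.
Midpoints: -0.5625, 0.3125, 1.1875, 2.0625.
f(-0.5625) = 6.265625, f(0.3125) = 5.390625, f(1.1875) = 10.640625, f(2.0625) = 22.015625.
Sum = Δt · [f(-0.5625) + f(0.3125) + f(1.1875) + f(2.0625)].
Sum = 38.7734375.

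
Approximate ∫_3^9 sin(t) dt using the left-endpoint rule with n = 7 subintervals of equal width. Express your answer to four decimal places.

-0.1901

Δt = (9 − 3)/7 = 6/7.
Left endpoints: 3, 27/7, 33/7, 39/7, 45/7, 51/7, 57/7.
f(3) ≈ 0.1411, f(27/7) ≈ -0.6560, f(33/7) ≈ -1.0000, f(39/7) ≈ -0.6532, f(45/7) ≈ 0.1449, f(51/7) ≈ 0.8428, f(57/7) ≈ 0.9586.
Sum = Δt · [f(3) + f(27/7) + f(33/7) + ...].
Sum ≈ -0.1901.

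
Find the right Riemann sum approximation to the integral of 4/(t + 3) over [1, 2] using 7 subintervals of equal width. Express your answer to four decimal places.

Δt = (2 − 1)/7 = 1/7.
Right endpoints: 8/7, 9/7, 10/7, 11/7, 12/7, 13/7, 2.
f(8/7) = 28/29, f(9/7) = 14/15, f(10/7) = 28/31, f(11/7) = 0.875, f(12/7) = 28/33, f(13/7) = 14/17, f(2) = 0.8.
Sum = Δt · [f(8/7) + f(9/7) + f(10/7) + ...].
Sum ≈ 0.8784.

0.8784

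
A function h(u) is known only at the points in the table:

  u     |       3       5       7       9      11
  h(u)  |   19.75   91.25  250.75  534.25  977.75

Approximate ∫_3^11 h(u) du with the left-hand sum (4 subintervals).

1792

Δu = 2.
Sum = 2·[19.75 + 91.25 + 250.75 + 534.25] = 1792.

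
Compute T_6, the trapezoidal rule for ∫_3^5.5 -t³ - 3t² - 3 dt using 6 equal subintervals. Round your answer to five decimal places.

Δt = (5.5 − 3)/6 = 5/12.
f(3) = -57, f(41/12) = -134621/1728, f(23/6) = -22337/216, f(4.25) = -133.953125, f(14/3) = -4589/27, f(61/12) = -366121/1728, f(5.5) = -260.125.
T_6 = (Δt/2)·[f(t_0) + 2f(t_1) + ... + 2f(t_{5}) + f(t_6)].
Sum ≈ -356.52995.

-356.52995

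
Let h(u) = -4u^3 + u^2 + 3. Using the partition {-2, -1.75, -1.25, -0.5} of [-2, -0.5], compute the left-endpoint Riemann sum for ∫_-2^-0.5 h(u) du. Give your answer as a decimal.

Subinterval widths: 0.25, 0.5, 0.75.
Left endpoints: -2, -1.75, -1.25.
h(-2) = 39, h(-1.75) = 27.5, h(-1.25) = 12.375.
Sum = Σ Δu_i · h(u_i).
Sum = 32.78125.

32.78125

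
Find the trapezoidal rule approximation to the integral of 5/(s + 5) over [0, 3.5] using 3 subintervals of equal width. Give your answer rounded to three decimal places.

2.668

Δs = (3.5 − 0)/3 = 7/6.
f(0) = 1, f(7/6) = 30/37, f(7/3) = 15/22, f(3.5) = 10/17.
T_3 = (Δs/2)·[f(s_0) + 2f(s_1) + 2f(s_2) + f(s_3)].
Sum ≈ 2.668.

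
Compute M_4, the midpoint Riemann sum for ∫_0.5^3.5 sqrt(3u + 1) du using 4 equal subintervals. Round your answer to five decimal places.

Δu = (3.5 − 0.5)/4 = 0.75.
Midpoints: 0.875, 1.625, 2.375, 3.125.
f(0.875) ≈ 1.90394, f(1.625) ≈ 2.42384, f(2.375) ≈ 2.85044, f(3.125) ≈ 3.22102.
Sum = Δu · [f(0.875) + f(1.625) + f(2.375) + f(3.125)].
Sum ≈ 7.79943.

7.79943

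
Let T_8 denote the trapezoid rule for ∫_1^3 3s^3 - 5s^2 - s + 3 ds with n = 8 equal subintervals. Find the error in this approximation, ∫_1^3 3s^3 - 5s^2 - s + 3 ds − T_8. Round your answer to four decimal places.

-0.2708

Exact integral: ∫_1^3 f(s) ds ≈ 18.666667.
T_8 = 18.9375.
Error ≈ 18.666667 − 18.9375 ≈ -0.2708.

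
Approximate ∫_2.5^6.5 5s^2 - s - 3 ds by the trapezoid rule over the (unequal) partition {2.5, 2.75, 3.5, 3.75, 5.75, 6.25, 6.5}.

Subinterval widths: 0.25, 0.75, 0.25, 2, 0.5, 0.25.
f(2.5) = 25.75, f(2.75) = 32.0625, f(3.5) = 54.75, f(3.75) = 63.5625, f(5.75) = 156.5625, f(6.25) = 186.0625, f(6.5) = 201.75.
On each subinterval the trapezoid contributes (Δs_i/2)·[f(s_{i-1}) + f(s_i)].
Sum = 408.828125.

408.828125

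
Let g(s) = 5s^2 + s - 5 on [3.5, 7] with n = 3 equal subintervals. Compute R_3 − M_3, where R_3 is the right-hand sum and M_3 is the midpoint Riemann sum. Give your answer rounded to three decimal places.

R_3 ≈ 614.28241.
M_3 ≈ 499.09838.
R_3 − M_3 ≈ 115.184.

115.184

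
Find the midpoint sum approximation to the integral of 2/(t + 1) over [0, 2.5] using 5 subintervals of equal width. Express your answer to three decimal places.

Δt = (2.5 − 0)/5 = 0.5.
Midpoints: 0.25, 0.75, 1.25, 1.75, 2.25.
f(0.25) = 1.6, f(0.75) = 8/7, f(1.25) = 8/9, f(1.75) = 8/11, f(2.25) = 8/13.
Sum = Δt · [f(0.25) + f(0.75) + f(1.25) + f(1.75) + f(2.25)].
Sum ≈ 2.487.

2.487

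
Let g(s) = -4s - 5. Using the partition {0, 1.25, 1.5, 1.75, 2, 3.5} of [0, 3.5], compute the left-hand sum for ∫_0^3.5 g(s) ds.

Subinterval widths: 1.25, 0.25, 0.25, 0.25, 1.5.
Left endpoints: 0, 1.25, 1.5, 1.75, 2.
g(0) = -5, g(1.25) = -10, g(1.5) = -11, g(1.75) = -12, g(2) = -13.
Sum = Σ Δs_i · g(s_i).
Sum = -34.

-34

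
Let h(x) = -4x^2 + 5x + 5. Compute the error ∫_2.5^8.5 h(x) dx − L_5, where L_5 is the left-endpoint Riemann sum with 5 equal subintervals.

Exact integral: ∫_2.5^8.5 h(x) dx = -603.
L_5 = -468.36.
Error = -603 − (-468.36) = -134.64.

-134.64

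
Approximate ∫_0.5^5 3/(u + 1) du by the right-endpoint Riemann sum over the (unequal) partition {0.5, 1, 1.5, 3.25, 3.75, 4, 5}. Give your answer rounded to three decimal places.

3.551

Subinterval widths: 0.5, 0.5, 1.75, 0.5, 0.25, 1.
Right endpoints: 1, 1.5, 3.25, 3.75, 4, 5.
f(1) = 1.5, f(1.5) = 1.2, f(3.25) = 12/17, f(3.75) = 12/19, f(4) = 0.6, f(5) = 0.5.
Sum = Σ Δu_i · f(u_i).
Sum ≈ 3.551.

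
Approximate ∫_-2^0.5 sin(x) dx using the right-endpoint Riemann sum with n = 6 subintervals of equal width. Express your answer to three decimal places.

-0.986

Δx = (0.5 − (-2))/6 = 5/12.
Right endpoints: -19/12, -7/6, -0.75, -1/3, 1/12, 0.5.
f(-19/12) ≈ -1.000, f(-7/6) ≈ -0.919, f(-0.75) ≈ -0.682, f(-1/3) ≈ -0.327, f(1/12) ≈ 0.083, f(0.5) ≈ 0.479.
Sum = Δx · [f(-19/12) + f(-7/6) + f(-0.75) + ...].
Sum ≈ -0.986.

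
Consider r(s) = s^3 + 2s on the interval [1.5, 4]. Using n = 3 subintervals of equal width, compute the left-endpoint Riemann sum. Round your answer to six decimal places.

Δs = (4 − 1.5)/3 = 5/6.
Left endpoints: 1.5, 7/3, 19/6.
r(1.5) = 6.375, r(7/3) = 469/27, r(19/6) = 8227/216.
Sum = Δs · [r(1.5) + r(7/3) + r(19/6)].
Sum ≈ 51.527778.

51.527778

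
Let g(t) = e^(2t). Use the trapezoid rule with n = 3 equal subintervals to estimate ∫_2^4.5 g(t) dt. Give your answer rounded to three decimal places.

Δt = (4.5 − 2)/3 = 5/6.
g(2) ≈ 54.598, g(17/6) ≈ 289.069, g(11/3) ≈ 1530.475, g(4.5) ≈ 8103.084.
T_3 = (Δt/2)·[g(t_0) + 2g(t_1) + 2g(t_2) + g(t_3)].
Sum ≈ 4915.321.

4915.321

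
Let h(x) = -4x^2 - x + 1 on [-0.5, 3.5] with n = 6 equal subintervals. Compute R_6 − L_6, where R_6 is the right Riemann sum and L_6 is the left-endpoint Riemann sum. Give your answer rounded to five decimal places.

-34.66667

R_6 ≈ -77.8518519.
L_6 ≈ -43.1851852.
R_6 − L_6 ≈ -34.66667.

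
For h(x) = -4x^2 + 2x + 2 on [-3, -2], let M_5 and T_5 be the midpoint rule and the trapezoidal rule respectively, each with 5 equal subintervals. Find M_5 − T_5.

M_5 = -28.32.
T_5 = -28.36.
M_5 − T_5 = 0.04.

0.04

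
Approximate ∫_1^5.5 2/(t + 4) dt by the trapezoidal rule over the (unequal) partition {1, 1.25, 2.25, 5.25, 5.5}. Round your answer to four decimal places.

1.3058

Subinterval widths: 0.25, 1, 3, 0.25.
f(1) = 0.4, f(1.25) = 8/21, f(2.25) = 0.32, f(5.25) = 8/37, f(5.5) = 4/19.
On each subinterval the trapezoid contributes (Δt_i/2)·[f(t_{i-1}) + f(t_i)].
Sum ≈ 1.3058.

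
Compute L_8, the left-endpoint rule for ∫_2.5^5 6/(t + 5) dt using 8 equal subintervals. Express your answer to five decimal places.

Δt = (5 − 2.5)/8 = 0.3125.
Left endpoints: 2.5, 2.8125, 3.125, 3.4375, 3.75, 4.0625, 4.375, 4.6875.
f(2.5) = 0.8, f(2.8125) = 0.768, f(3.125) = 48/65, f(3.4375) = 32/45, f(3.75) = 24/35, f(4.0625) = 96/145, f(4.375) = 0.64, f(4.6875) = 96/155.
Sum = Δt · [f(2.5) + f(2.8125) + f(3.125) + ...].
Sum ≈ 1.75772.

1.75772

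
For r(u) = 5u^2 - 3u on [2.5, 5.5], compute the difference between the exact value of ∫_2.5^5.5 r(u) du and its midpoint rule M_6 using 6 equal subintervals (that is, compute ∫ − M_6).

0.3125

Exact integral: ∫_2.5^5.5 r(u) du = 215.25.
M_6 = 214.9375.
Error = 215.25 − 214.9375 = 0.3125.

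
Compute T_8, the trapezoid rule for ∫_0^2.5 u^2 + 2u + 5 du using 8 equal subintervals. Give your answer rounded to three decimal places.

23.999

Δu = (2.5 − 0)/8 = 0.3125.
f(0) = 5, f(0.3125) = 5.72265625, f(0.625) = 6.640625, f(0.9375) = 7.75390625, f(1.25) = 9.0625, f(1.5625) = 10.56640625, f(1.875) = 12.265625, f(2.1875) = 14.16015625, f(2.5) = 16.25.
T_8 = (Δu/2)·[f(u_0) + 2f(u_1) + ... + 2f(u_{7}) + f(u_8)].
Sum ≈ 23.999.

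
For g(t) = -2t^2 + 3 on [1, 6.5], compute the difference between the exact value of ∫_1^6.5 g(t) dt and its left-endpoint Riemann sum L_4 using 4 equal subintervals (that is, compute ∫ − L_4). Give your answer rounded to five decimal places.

-53.25260

Exact integral: ∫_1^6.5 g(t) dt ≈ -165.9166667.
L_4 = -112.6640625.
Error ≈ -165.9166667 − (-112.6640625) ≈ -53.25260.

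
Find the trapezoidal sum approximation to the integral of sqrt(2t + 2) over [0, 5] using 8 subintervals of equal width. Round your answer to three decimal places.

12.900

Δt = (5 − 0)/8 = 0.625.
f(0) ≈ 1.414, f(0.625) ≈ 1.803, f(1.25) ≈ 2.121, f(1.875) ≈ 2.398, f(2.5) ≈ 2.646, f(3.125) ≈ 2.872, f(3.75) ≈ 3.082, f(4.375) ≈ 3.279, f(5) ≈ 3.464.
T_8 = (Δt/2)·[f(t_0) + 2f(t_1) + ... + 2f(t_{7}) + f(t_8)].
Sum ≈ 12.900.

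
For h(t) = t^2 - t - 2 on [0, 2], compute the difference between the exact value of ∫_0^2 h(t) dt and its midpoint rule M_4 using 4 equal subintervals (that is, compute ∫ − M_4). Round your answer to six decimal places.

0.041667

Exact integral: ∫_0^2 h(t) dt ≈ -3.33333333.
M_4 = -3.375.
Error ≈ -3.33333333 − (-3.375) ≈ 0.041667.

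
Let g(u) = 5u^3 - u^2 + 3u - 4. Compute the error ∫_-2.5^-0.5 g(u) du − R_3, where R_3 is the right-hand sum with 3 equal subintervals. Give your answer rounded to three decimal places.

-26.352

Exact integral: ∫_-2.5^-0.5 g(u) du ≈ -70.91667.
R_3 ≈ -44.56481.
Error ≈ -70.91667 − (-44.56481) ≈ -26.352.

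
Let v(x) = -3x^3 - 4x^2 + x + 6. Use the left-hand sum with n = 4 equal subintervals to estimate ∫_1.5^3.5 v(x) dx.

-107.5

Δx = (3.5 − 1.5)/4 = 0.5.
Left endpoints: 1.5, 2, 2.5, 3.
v(1.5) = -11.625, v(2) = -32, v(2.5) = -63.375, v(3) = -108.
Sum = Δx · [v(1.5) + v(2) + v(2.5) + v(3)].
Sum = -107.5.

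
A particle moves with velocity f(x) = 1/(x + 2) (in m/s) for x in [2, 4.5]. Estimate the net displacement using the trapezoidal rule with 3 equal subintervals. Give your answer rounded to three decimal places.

Δx = (4.5 − 2)/3 = 5/6.
f(2) = 0.25, f(17/6) = 6/29, f(11/3) = 3/17, f(4.5) = 2/13.
T_3 = (Δx/2)·[f(x_0) + 2f(x_1) + 2f(x_2) + f(x_3)].
Sum ≈ 0.488.

0.488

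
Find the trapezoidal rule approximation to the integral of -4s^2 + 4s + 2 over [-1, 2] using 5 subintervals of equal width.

-0.72

Δs = (2 − (-1))/5 = 0.6.
f(-1) = -6, f(-0.4) = -0.24, f(0.2) = 2.64, f(0.8) = 2.64, f(1.4) = -0.24, f(2) = -6.
T_5 = (Δs/2)·[f(s_0) + 2f(s_1) + ... + 2f(s_{4}) + f(s_5)].
Sum = -0.72.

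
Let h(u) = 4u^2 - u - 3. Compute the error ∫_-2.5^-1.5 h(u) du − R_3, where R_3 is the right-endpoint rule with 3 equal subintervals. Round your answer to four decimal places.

2.7593

Exact integral: ∫_-2.5^-1.5 h(u) du ≈ 15.333333.
R_3 ≈ 12.574074.
Error ≈ 15.333333 − 12.574074 ≈ 2.7593.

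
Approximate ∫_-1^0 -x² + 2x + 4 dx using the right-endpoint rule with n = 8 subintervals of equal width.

2.8515625

Δx = (0 − (-1))/8 = 0.125.
Right endpoints: -0.875, -0.75, -0.625, -0.5, -0.375, -0.25, -0.125, 0.
f(-0.875) = 1.484375, f(-0.75) = 1.9375, f(-0.625) = 2.359375, f(-0.5) = 2.75, f(-0.375) = 3.109375, f(-0.25) = 3.4375, f(-0.125) = 3.734375, f(0) = 4.
Sum = Δx · [f(-0.875) + f(-0.75) + f(-0.625) + ...].
Sum = 2.8515625.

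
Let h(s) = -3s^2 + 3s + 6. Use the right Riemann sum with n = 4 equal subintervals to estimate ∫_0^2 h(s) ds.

Δs = (2 − 0)/4 = 0.5.
Right endpoints: 0.5, 1, 1.5, 2.
h(0.5) = 6.75, h(1) = 6, h(1.5) = 3.75, h(2) = 0.
Sum = Δs · [h(0.5) + h(1) + h(1.5) + h(2)].
Sum = 8.25.

8.25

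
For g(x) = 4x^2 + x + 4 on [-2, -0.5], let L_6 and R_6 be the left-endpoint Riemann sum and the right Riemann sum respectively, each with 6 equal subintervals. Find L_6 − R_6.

3.375

L_6 = 16.375.
R_6 = 13.
L_6 − R_6 = 3.375.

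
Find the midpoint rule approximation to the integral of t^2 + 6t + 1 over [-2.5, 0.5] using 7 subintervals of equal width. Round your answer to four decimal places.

Δt = (0.5 − (-2.5))/7 = 3/7.
Midpoints: -16/7, -13/7, -10/7, -1, -4/7, -1/7, 2/7.
f(-16/7) = -367/49, f(-13/7) = -328/49, f(-10/7) = -271/49, f(-1) = -4, f(-4/7) = -103/49, f(-1/7) = 8/49, f(2/7) = 137/49.
Sum = Δt · [f(-16/7) + f(-13/7) + f(-10/7) + ...].
Sum ≈ -9.7959.

-9.7959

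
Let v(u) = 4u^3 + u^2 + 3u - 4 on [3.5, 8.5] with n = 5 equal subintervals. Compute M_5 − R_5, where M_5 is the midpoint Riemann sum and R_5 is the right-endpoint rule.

M_5 = 5300.
R_5 = 6571.25.
M_5 − R_5 = -1271.25.

-1271.25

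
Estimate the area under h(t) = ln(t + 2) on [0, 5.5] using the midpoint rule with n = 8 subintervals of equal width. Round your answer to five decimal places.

Δt = (5.5 − 0)/8 = 0.6875.
Midpoints: 0.34375, 1.03125, 1.71875, 2.40625, 3.09375, 3.78125, 4.46875, 5.15625.
h(0.34375) ≈ 0.85175, h(1.03125) ≈ 1.10898, h(1.71875) ≈ 1.31339, h(2.40625) ≈ 1.48302, h(3.09375) ≈ 1.62801, h(3.78125) ≈ 1.75462, h(4.46875) ≈ 1.86698, h(5.15625) ≈ 1.96799.
Sum = Δt · [h(0.34375) + h(1.03125) + h(1.71875) + ...].
Sum ≈ 8.23264.

8.23264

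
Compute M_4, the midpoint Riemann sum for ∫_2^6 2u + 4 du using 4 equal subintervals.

Δu = (6 − 2)/4 = 1.
Midpoints: 2.5, 3.5, 4.5, 5.5.
f(2.5) = 9, f(3.5) = 11, f(4.5) = 13, f(5.5) = 15.
Sum = Δu · [f(2.5) + f(3.5) + f(4.5) + f(5.5)].
Sum = 48.

48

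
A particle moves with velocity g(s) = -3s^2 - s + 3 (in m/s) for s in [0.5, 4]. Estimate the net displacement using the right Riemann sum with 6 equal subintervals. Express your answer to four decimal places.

-76.6476

Δs = (4 − 0.5)/6 = 7/12.
Right endpoints: 13/12, 5/3, 2.25, 17/6, 41/12, 4.
g(13/12) = -77/48, g(5/3) = -7, g(2.25) = -14.4375, g(17/6) = -287/12, g(41/12) = -35.4375, g(4) = -49.
Sum = Δs · [g(13/12) + g(5/3) + g(2.25) + ...].
Sum ≈ -76.6476.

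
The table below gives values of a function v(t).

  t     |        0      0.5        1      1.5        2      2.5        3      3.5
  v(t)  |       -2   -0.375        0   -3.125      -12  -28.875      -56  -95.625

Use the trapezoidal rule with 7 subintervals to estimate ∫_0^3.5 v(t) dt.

Δt = 0.5.
T_7 = (0.5/2)·[(-2) + 2·(-0.375) + 2·0 + 2·(-3.125) + 2·(-12) + 2·(-28.875) + 2·(-56) + (-95.625)] = -74.59375.

-74.59375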